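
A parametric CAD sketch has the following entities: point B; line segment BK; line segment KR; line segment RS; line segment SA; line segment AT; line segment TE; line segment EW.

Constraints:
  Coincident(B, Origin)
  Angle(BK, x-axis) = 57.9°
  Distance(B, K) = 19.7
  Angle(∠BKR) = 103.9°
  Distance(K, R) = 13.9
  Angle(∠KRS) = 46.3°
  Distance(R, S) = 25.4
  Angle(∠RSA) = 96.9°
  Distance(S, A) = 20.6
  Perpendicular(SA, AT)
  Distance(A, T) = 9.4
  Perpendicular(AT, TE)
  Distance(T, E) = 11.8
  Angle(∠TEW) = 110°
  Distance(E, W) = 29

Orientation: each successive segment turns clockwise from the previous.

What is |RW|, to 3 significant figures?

43.1

B is at the origin; BK runs at 57.9° with length 19.7, so K = (10.5, 16.7). ∠BKR = 103.9° gives KR at -18.2° from the x-axis; with |KR| = 13.9, R = (23.7, 12.3). ∠KRS = 46.3° gives RS at -152° from the x-axis; with |RS| = 25.4, S = (1.27, 0.383). ∠RSA = 96.9° gives SA at 125° from the x-axis; with |SA| = 20.6, A = (-10.5, 17.3). The perpendicularity gives AT at right angles to SA, so AT runs at 35.0°; with |AT| = 9.4, T = (-2.85, 22.6). AT is perpendicular to TE, so TE runs at -55.0°; with |TE| = 11.8, E = (3.92, 13.0). ∠TEW = 110.0° gives EW at -125° from the x-axis; with |EW| = 29.0, W = (-12.7, -10.8). Then |RW| = |W − R| = 43.1.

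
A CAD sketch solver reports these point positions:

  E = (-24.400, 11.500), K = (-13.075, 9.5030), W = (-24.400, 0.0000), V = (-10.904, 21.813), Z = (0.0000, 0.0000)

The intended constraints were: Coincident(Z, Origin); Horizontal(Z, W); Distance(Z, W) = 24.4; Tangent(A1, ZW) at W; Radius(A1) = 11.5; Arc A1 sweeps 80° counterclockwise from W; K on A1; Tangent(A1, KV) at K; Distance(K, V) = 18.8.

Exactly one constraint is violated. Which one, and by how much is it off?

Distance(K, V) = 18.8 — off by 6.30.

Z = (0.00, 0.00) ✓; Z.y = 0.00, W.y = 0.00 ✓; |ZW| = 24.40 ✓; ∠(EW, WZ) = 90.00° ✓; |EW| = 11.50 ✓; bearing(E→K) − bearing(E→W) = 80.00° ✓; |EK| = 11.50 ✓; ∠(EK, KV) = 90.00° ✓; |KV| = 12.50 ✗.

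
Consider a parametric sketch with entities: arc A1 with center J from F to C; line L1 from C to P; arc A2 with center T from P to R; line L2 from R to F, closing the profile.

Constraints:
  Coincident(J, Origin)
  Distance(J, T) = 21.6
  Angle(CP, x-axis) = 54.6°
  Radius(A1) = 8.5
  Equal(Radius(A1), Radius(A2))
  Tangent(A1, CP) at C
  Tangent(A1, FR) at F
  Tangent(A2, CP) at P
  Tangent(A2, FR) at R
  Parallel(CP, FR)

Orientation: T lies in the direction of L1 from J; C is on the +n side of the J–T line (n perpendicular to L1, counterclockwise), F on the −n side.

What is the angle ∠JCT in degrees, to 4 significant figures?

68.52°

The slot axis is L1's direction at 54.6°, so u = (cos 54.6°, sin 54.6°) = (0.5793, 0.8151) and n = (−sin 54.6°, cos 54.6°) = (-0.8151, 0.5793). J is at the origin and T lies 21.6 along u from J, so T = 21.6·u = (12.51, 17.61). Tangency of A1 to both parallel lines with radius 8.5 puts C and F at J ± 8.5·n: C = (-6.929, 4.924), F = (6.929, -4.924). Then cos ∠JCT = CJ·CT / (|CJ||CT|), giving 68.52°.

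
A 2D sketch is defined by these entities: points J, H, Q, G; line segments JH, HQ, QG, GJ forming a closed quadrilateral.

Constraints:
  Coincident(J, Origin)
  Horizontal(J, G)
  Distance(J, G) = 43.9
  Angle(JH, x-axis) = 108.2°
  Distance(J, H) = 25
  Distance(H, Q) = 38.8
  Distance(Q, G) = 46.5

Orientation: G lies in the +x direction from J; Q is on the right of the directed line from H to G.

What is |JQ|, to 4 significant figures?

14.33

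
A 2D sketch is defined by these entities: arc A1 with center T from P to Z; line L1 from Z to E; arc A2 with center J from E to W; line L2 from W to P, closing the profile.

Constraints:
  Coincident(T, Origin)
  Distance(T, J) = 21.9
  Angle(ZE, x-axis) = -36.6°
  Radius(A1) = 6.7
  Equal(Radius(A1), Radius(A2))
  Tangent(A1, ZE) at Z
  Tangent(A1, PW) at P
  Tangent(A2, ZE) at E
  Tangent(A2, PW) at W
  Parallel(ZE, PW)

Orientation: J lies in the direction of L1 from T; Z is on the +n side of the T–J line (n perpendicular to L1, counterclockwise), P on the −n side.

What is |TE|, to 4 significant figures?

22.90

Tangency of A1 to both parallel lines with radius 6.7 puts Z and P at T ± 6.7·n: Z = (3.995, 5.379), P = (-3.995, -5.379). Equal radii place E and W the same way about J: E = J + 6.7·n = (21.58, -7.678), W = J − 6.7·n = (13.59, -18.44). Then |TE| = |E − T| = 22.90.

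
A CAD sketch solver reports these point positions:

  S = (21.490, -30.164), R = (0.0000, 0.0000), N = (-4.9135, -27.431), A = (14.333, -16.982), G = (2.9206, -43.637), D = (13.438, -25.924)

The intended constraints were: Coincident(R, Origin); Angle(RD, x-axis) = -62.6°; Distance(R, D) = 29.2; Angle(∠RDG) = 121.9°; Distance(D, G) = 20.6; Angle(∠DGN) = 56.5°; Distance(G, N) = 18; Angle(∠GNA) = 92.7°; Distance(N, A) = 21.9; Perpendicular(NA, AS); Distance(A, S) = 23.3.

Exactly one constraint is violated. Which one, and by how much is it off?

Distance(A, S) = 23.3 — off by 8.30.

R = (0.00, 0.00) ✓; RD at -62.60° ✓; |RD| = 29.20 ✓; ∠RDG = 121.9° ✓; |DG| = 20.60 ✓; ∠DGN = 56.50° ✓; |GN| = 18.00 ✓; ∠GNA = 92.70° ✓; |NA| = 21.90 ✓; ∠(NA, AS) = 90.00° ✓; |AS| = 15.00 ✗.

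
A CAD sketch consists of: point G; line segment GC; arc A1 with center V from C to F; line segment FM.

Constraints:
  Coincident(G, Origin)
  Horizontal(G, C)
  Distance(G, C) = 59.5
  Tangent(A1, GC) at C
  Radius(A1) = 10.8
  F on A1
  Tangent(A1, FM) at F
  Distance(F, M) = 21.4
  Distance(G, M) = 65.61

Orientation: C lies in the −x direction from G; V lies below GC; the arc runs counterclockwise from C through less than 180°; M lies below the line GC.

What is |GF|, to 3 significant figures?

70.4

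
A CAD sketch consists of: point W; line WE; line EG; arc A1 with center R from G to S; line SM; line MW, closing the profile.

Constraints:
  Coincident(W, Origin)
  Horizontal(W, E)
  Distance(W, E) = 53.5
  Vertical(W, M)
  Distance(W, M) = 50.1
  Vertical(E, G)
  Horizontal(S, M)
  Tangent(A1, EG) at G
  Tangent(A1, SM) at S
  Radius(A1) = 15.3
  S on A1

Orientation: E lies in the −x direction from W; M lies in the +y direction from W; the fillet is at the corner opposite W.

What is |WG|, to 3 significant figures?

63.8

W is at the origin; W and E share the same y with |WE| = 53.5 and E on the −x side, so E = (-53.5, 0.00). W and M share the same x with |WM| = 50.1 and M on the +y side, so M = (0.00, 50.1). The virtual corner opposite W is at (-53.5, 50.1). Tangency of A1 to EG means the radius RG is perpendicular to EG and the tangent condition forces RS to be normal to SM, with radius 15.3, so the center R sits 15.3 in from both sides at R = (-38.2, 34.8). That places the tangent points at G = (-53.5, 34.8) on EG and S = (-38.2, 50.1) on SM. Then |WG| = |G − W| = 63.8.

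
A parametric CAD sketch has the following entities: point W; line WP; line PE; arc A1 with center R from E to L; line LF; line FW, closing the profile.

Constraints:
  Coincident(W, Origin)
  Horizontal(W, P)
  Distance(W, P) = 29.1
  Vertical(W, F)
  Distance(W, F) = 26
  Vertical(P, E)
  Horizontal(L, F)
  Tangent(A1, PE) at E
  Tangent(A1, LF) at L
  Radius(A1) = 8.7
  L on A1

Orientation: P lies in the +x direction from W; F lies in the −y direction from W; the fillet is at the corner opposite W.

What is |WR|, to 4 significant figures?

26.75

W and F share the same x with |WF| = 26.0 and F on the −y side, so F = (0.000, -26.00). The virtual corner opposite W is at (29.10, -26.00). A1 meets PE tangentially, so RE is at right angles to PE and since A1 is tangent to LF there, RL ⟂ LF, with radius 8.7, so the center R sits 8.7 in from both sides at R = (20.40, -17.30). Then |WR| = |R − W| = 26.75.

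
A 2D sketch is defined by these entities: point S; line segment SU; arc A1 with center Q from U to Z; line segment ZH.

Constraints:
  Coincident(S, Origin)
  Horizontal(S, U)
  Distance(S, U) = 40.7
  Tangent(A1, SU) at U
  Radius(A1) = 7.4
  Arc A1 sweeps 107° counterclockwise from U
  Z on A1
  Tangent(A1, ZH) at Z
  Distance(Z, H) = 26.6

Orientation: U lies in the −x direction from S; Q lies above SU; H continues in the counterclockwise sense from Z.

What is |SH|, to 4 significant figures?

54.21

On A1, U sits at bearing -90° from Q; a 107° counterclockwise sweep puts Z at bearing 17°, so Z = Q + 7.4·(cos 17°, sin 17°) = (-33.62, 9.564). A1 meets ZH tangentially, so QZ is at right angles to ZH, so ZH runs along (−sin 17°, cos 17°); with |ZH| = 26.6, H = (-41.40, 35.00). Then |SH| = |H − S| = 54.21.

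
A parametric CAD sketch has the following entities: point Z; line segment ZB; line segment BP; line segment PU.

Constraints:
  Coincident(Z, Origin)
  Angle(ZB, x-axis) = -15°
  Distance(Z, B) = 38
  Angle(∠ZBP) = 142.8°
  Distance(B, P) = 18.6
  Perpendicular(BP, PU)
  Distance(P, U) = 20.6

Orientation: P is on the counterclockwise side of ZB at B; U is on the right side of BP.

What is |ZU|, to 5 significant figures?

65.474

Z is at the origin; ZB runs at -15.0° with length 38.0, so B = 38.0·(cos -15.0°, sin -15.0°) = (36.705, -9.8351). ∠ZBP = 142.8°, so BP runs at -15.0° + (180° − 142.8°) = 22.200° from the x-axis; with |BP| = 18.6, P = B + 18.6·(cos 22.200°, sin 22.200°) = (53.926, -2.8073). The perpendicularity gives PU at right angles to BP; with |PU| = 20.6 on the right of BP, U = P + 20.6·(0.37784, -0.92587) = (61.710, -21.880). Then |ZU| = |U − Z| = 65.474.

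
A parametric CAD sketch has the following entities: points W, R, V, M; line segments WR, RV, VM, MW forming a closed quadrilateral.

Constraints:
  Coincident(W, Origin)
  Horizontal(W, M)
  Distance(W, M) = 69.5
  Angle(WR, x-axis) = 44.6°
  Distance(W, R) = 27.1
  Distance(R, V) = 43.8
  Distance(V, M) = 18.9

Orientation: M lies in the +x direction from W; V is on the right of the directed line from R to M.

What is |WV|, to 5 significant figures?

53.678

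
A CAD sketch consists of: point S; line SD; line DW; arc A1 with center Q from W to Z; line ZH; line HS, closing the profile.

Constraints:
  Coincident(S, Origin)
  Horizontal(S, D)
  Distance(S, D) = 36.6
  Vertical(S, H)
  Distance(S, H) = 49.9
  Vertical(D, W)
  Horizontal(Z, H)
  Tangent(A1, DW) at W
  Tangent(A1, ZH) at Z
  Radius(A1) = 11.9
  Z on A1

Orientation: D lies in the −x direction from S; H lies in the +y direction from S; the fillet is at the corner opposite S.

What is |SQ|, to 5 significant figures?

45.322

S and H share the same x with |SH| = 49.9 and H on the +y side, so H = (0.0000, 49.900). The virtual corner opposite S is at (-36.600, 49.900). A1 meets DW tangentially, so QW is at right angles to DW and the tangent condition forces QZ to be normal to ZH, with radius 11.9, so the center Q sits 11.9 in from both sides at Q = (-24.700, 38.000). Then |SQ| = |Q − S| = 45.322.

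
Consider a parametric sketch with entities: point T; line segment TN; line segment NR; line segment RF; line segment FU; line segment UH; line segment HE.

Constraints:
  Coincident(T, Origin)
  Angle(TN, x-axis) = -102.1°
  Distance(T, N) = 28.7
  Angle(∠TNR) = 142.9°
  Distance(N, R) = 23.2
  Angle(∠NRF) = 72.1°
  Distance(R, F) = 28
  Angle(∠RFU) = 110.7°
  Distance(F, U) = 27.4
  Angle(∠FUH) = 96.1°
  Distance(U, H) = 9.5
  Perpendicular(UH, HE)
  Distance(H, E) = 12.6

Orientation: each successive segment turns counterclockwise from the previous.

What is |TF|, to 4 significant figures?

38.63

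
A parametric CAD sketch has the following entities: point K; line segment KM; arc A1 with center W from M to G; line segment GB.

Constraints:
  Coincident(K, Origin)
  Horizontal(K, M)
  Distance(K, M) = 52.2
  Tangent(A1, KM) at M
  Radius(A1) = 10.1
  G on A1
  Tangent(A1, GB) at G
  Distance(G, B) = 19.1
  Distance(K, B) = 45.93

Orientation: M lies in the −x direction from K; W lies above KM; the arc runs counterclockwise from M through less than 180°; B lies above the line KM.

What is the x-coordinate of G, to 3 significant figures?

-42.4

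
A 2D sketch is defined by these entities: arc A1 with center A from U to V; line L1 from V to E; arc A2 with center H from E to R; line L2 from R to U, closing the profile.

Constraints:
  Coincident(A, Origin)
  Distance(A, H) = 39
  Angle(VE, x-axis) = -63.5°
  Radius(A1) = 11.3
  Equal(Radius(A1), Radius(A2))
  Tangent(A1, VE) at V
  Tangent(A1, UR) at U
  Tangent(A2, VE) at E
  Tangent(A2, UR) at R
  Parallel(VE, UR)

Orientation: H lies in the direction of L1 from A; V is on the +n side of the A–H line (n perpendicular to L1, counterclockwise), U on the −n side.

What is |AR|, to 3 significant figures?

40.6

The slot axis is L1's direction at -63.5°, so u = (cos -63.5°, sin -63.5°) = (0.446, -0.895) and n = (−sin -63.5°, cos -63.5°) = (0.895, 0.446). A is at the origin and H lies 39.0 along u from A, so H = 39.0·u = (17.4, -34.9). Tangency of A1 to both parallel lines with radius 11.3 puts V and U at A ± 11.3·n: V = (10.1, 5.04), U = (-10.1, -5.04). Equal radii place E and R the same way about H: E = H + 11.3·n = (27.5, -29.9), R = H − 11.3·n = (7.29, -39.9). Then |AR| = |R − A| = 40.6.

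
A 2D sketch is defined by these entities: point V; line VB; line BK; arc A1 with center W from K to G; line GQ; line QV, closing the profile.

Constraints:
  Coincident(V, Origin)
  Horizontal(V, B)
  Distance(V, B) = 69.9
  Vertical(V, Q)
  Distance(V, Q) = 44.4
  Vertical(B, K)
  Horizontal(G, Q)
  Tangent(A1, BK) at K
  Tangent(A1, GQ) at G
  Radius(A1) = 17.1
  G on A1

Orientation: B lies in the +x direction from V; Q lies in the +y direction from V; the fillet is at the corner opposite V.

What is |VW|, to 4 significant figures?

59.44

V and Q share the same x with |VQ| = 44.4 and Q on the +y side, so Q = (0.000, 44.40). The virtual corner opposite V is at (69.90, 44.40). A1 meets BK tangentially, so WK is at right angles to BK and the tangent condition forces WG to be normal to GQ, with radius 17.1, so the center W sits 17.1 in from both sides at W = (52.80, 27.30). Then |VW| = |W − V| = 59.44.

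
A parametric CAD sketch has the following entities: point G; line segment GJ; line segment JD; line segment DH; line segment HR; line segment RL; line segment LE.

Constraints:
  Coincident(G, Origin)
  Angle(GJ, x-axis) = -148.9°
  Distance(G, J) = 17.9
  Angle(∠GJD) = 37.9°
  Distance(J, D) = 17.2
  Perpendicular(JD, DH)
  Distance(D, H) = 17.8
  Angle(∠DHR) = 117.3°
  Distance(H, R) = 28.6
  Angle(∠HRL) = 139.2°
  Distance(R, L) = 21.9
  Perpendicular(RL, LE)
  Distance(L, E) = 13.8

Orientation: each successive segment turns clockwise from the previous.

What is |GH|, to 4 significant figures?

7.467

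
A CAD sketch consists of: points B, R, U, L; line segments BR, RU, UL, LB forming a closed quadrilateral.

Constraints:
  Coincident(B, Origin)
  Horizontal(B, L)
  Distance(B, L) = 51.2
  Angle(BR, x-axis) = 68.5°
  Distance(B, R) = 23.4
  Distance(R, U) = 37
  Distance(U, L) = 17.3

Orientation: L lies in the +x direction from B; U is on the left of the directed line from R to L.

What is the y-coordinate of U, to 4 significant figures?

16.21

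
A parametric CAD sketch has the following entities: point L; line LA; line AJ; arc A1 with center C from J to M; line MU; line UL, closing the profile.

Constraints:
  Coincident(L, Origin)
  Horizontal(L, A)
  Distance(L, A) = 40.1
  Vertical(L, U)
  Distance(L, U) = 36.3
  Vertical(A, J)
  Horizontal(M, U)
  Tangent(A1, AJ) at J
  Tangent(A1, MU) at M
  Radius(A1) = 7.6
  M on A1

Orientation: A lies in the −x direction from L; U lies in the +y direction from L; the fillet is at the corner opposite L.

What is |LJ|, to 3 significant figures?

49.3

L is at the origin; LA is horizontal with |LA| = 40.1 and A on the −x side, so A = (-40.1, 0.00). LU is vertical with |LU| = 36.3 and U on the +y side, so U = (0.00, 36.3). The virtual corner opposite L is at (-40.1, 36.3). Since A1 is tangent to AJ there, CJ ⟂ AJ and tangency of A1 to MU means the radius CM is perpendicular to MU, with radius 7.6, so the center C sits 7.6 in from both sides at C = (-32.5, 28.7). That places the tangent points at J = (-40.1, 28.7) on AJ and M = (-32.5, 36.3) on MU. Then |LJ| = |J − L| = 49.3.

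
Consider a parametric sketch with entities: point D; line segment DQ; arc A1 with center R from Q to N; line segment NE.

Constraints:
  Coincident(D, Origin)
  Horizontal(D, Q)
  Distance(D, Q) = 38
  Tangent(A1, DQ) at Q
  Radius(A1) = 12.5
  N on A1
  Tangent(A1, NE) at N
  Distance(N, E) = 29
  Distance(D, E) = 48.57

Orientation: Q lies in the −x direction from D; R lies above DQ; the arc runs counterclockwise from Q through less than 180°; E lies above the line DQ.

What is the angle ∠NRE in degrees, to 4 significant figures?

66.68°

D is at the origin; DQ is horizontal with |DQ| = 38.0 and Q on the −x side, so Q = (-38.00, 0.000). A1 meets DQ tangentially, so RQ is at right angles to DQ, so R = Q + (0, 12.5) = (-38.00, 12.50). Since RN ⟂ NE (tangency), |RE| = √(12.5² + 29.0²) = 31.58 regardless of where N sits on A1. So E lies on both circle(D, 48.57) and circle(R, 31.58); the above-DQ intersection is E = (-25.35, 41.43). N is the foot of the tangent from E: N = (-25.50, 12.43).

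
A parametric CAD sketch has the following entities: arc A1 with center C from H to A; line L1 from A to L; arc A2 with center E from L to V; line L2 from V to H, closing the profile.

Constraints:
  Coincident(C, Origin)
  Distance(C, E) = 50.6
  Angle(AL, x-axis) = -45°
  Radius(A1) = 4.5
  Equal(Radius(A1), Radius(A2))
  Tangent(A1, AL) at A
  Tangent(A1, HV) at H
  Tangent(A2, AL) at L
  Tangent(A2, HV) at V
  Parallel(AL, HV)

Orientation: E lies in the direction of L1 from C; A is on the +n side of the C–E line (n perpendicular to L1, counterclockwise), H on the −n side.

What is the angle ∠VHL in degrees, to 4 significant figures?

10.09°

The slot axis is L1's direction at -45.0°, so u = (cos -45.0°, sin -45.0°) = (0.7071, -0.7071) and n = (−sin -45.0°, cos -45.0°) = (0.7071, 0.7071). C is at the origin and E lies 50.6 along u from C, so E = 50.6·u = (35.78, -35.78). Tangency of A1 to both parallel lines with radius 4.5 puts A and H at C ± 4.5·n: A = (3.182, 3.182), H = (-3.182, -3.182). Equal radii place L and V the same way about E: L = E + 4.5·n = (38.96, -32.60), V = E − 4.5·n = (32.60, -38.96). Then cos ∠VHL = HV·HL / (|HV||HL|), giving 10.09°.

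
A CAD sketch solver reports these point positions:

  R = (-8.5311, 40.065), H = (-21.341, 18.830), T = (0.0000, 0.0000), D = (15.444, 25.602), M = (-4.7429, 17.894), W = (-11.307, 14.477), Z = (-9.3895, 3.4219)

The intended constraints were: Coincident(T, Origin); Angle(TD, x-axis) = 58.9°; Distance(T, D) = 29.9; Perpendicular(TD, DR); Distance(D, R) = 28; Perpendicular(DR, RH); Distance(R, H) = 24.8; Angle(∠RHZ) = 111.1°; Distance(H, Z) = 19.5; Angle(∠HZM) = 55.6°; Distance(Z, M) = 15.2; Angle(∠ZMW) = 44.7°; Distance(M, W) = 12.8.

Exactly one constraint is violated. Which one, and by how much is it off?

Distance(M, W) = 12.8 — off by 5.40.

T = (0.00, 0.00) ✓; TD at 58.90° ✓; |TD| = 29.90 ✓; ∠(TD, DR) = 90.00° ✓; |DR| = 28.00 ✓; ∠(DR, RH) = 90.00° ✓; |RH| = 24.80 ✓; ∠RHZ = 111.1° ✓; |HZ| = 19.50 ✓; ∠HZM = 55.60° ✓; |ZM| = 15.20 ✓; ∠ZMW = 44.70° ✓; |MW| = 7.400 ✗.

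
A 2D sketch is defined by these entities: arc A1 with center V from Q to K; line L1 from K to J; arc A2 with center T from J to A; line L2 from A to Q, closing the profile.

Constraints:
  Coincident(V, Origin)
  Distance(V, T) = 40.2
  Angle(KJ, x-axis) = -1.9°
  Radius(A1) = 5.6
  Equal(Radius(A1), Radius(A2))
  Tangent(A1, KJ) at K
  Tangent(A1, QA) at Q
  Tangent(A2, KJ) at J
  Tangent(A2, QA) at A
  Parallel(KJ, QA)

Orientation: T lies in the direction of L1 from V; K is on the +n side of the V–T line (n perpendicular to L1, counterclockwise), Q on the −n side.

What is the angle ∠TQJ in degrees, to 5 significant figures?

7.6377°

Tangency of A1 to both parallel lines with radius 5.6 puts K and Q at V ± 5.6·n: K = (0.18567, 5.5969), Q = (-0.18567, -5.5969). Equal radii place J and A the same way about T: J = T + 5.6·n = (40.364, 4.2641), A = T − 5.6·n = (39.992, -6.9298). Then cos ∠TQJ = QT·QJ / (|QT||QJ|), giving 7.6377°.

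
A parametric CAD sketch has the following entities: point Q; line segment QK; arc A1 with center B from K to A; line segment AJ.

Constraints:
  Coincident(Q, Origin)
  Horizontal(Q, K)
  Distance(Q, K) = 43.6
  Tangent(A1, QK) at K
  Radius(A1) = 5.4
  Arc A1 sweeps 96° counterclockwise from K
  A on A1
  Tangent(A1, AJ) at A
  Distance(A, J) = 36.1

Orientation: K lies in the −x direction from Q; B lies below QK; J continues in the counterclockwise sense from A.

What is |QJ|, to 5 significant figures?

61.608

On A1, K sits at bearing 90° from B; a 96° counterclockwise sweep puts A at bearing 186°, so A = B + 5.4·(cos 186°, sin 186°) = (-48.970, -5.9645). Since A1 is tangent to AJ there, BA ⟂ AJ, so AJ runs along (−sin 186°, cos 186°); with |AJ| = 36.1, J = (-45.197, -41.867). Then |QJ| = |J − Q| = 61.608.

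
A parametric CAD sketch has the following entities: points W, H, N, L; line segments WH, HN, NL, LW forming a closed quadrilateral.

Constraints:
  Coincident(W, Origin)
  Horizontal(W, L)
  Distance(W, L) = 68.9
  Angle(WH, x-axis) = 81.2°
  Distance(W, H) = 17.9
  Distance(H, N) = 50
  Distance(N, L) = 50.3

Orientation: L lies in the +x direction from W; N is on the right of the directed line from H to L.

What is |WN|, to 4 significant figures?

37.22

Checks: |HN| = 50.00 ✓; |NL| = 50.30 ✓.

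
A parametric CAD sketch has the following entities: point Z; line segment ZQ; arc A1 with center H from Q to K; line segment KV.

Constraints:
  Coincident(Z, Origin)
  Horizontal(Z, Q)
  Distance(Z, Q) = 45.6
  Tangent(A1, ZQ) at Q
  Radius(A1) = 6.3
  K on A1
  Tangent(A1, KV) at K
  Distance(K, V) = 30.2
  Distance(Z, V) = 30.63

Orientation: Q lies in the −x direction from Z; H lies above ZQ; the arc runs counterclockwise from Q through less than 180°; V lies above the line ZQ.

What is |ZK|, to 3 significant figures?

41.2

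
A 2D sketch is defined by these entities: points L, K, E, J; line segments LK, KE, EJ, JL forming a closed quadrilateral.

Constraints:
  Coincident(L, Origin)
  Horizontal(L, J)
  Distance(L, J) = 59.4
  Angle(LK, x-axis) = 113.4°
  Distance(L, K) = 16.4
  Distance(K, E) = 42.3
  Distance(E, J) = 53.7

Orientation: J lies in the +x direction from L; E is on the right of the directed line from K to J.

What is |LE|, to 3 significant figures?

25.9

Checks: |KE| = 42.30 ✓; |EJ| = 53.70 ✓.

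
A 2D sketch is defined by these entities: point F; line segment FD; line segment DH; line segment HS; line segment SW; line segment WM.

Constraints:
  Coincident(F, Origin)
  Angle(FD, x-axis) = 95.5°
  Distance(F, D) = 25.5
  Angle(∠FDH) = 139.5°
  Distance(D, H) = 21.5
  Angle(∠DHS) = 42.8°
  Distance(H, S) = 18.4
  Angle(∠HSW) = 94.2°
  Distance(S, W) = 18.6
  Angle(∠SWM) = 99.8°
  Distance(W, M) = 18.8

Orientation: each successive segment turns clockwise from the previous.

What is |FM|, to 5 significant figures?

40.429

F is at the origin; FD runs at 95.5° with length 25.5, so D = (-2.4441, 25.383). ∠FDH = 139.5° gives DH at 55.000° from the x-axis; with |DH| = 21.5, H = (9.8878, 42.994). ∠DHS = 42.8° gives HS at -82.200° from the x-axis; with |HS| = 18.4, S = (12.385, 24.765). ∠HSW = 94.2° gives SW at -168.00° from the x-axis; with |SW| = 18.6, W = (-5.8086, 20.897). ∠SWM = 99.8° gives WM at 111.80° from the x-axis; with |WM| = 18.8, M = (-12.790, 38.353). Then |FM| = |M − F| = 40.429.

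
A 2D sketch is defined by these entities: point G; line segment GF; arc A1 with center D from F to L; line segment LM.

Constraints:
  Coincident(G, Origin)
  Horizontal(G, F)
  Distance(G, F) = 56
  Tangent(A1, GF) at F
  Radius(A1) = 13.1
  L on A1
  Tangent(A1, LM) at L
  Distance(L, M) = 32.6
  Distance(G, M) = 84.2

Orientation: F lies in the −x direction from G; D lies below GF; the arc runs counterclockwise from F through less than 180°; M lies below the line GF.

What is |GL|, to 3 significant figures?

70.1

Checks: |DL| = 13.10 ✓; ∠(DL, LM) = 90.00° ✓; |LM| = 32.60 ✓; |GM| = 84.20 ✓.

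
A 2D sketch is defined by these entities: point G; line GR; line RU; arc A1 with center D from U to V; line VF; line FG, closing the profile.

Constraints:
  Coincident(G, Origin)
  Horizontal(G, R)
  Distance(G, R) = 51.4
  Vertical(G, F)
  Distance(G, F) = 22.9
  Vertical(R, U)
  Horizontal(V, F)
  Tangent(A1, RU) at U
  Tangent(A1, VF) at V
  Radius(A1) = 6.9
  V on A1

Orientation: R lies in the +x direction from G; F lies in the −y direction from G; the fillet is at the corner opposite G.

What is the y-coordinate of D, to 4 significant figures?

-16.00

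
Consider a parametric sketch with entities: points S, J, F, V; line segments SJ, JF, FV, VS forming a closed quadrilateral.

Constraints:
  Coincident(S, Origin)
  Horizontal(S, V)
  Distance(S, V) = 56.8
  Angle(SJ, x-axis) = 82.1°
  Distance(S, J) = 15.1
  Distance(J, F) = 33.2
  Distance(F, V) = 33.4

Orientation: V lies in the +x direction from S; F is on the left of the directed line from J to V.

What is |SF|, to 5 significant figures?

41.749

Checks: |JF| = 33.20 ✓; |FV| = 33.40 ✓.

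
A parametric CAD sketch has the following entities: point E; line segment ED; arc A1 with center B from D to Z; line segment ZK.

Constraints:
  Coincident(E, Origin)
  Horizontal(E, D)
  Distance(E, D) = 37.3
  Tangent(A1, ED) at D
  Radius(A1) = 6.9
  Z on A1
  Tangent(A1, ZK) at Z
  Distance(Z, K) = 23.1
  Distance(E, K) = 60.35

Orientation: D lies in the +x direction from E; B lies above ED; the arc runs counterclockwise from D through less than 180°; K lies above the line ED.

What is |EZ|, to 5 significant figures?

43.025

Checks: |BZ| = 6.900 ✓; ∠(BZ, ZK) = 90.00° ✓; |ZK| = 23.10 ✓; |EK| = 60.35 ✓.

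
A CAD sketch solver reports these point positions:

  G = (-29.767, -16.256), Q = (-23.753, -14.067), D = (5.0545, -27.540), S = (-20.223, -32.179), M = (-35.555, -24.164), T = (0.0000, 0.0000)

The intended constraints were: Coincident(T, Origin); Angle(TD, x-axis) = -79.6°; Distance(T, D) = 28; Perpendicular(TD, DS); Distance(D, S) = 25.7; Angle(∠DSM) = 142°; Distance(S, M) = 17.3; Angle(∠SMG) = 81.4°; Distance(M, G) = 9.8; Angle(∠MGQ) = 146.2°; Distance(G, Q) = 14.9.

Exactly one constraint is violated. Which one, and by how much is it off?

Distance(G, Q) = 14.9 — off by 8.50.

T = (0.00, 0.00) ✓; TD at -79.60° ✓; |TD| = 28.00 ✓; ∠(TD, DS) = 90.00° ✓; |DS| = 25.70 ✓; ∠DSM = 142.0° ✓; |SM| = 17.30 ✓; ∠SMG = 81.40° ✓; |MG| = 9.800 ✓; ∠MGQ = 146.2° ✓; |GQ| = 6.400 ✗.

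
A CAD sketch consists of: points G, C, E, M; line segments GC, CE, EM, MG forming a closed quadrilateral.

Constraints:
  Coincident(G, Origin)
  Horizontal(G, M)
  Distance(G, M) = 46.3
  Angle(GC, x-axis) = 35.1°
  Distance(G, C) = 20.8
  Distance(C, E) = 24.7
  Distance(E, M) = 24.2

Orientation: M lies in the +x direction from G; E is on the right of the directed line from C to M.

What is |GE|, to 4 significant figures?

27.46

Checks: |CE| = 24.70 ✓; |EM| = 24.20 ✓.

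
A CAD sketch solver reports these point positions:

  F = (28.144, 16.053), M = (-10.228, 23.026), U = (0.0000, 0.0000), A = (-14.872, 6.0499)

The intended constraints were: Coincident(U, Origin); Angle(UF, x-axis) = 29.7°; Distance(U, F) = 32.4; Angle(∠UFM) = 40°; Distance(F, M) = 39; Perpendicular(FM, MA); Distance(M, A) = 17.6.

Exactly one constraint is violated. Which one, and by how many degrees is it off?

Perpendicular(FM, MA) — off by 5.00°.

U = (0.00, 0.00) ✓; UF at 29.70° ✓; |UF| = 32.40 ✓; ∠UFM = 40.00° ✓; |FM| = 39.00 ✓; ∠(FM, MA) = 85.00° ✗; |MA| = 17.60 ✓.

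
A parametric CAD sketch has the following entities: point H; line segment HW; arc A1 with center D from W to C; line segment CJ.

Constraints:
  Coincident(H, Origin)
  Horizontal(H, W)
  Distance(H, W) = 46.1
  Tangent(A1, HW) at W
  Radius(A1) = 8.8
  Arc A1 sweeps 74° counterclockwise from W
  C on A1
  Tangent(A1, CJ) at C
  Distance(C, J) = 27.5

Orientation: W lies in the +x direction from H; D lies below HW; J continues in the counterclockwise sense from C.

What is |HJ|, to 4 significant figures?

44.50

On A1, W sits at bearing 90° from D; a 74° counterclockwise sweep puts C at bearing 164°, so C = D + 8.8·(cos 164°, sin 164°) = (37.64, -6.374). A1 meets CJ tangentially, so DC is at right angles to CJ, so CJ runs along (−sin 164°, cos 164°); with |CJ| = 27.5, J = (30.06, -32.81). Then |HJ| = |J − H| = 44.50.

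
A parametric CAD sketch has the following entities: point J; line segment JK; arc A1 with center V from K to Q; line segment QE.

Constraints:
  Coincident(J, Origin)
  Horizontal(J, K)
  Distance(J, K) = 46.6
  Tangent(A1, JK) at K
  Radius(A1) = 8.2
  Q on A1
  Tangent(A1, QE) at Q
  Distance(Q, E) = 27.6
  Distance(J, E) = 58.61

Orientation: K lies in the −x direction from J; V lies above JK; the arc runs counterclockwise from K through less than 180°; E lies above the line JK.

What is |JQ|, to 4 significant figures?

39.98

Checks: |VQ| = 8.200 ✓; ∠(VQ, QE) = 90.00° ✓; |QE| = 27.60 ✓; |JE| = 58.61 ✓.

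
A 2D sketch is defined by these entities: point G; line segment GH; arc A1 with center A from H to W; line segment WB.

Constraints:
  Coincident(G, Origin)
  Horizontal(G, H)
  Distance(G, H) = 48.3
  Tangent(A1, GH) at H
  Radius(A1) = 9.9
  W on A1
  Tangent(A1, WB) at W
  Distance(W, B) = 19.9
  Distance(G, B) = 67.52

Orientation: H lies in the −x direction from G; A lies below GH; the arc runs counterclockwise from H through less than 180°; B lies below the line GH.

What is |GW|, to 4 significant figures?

58.61

Checks: |AW| = 9.900 ✓; ∠(AW, WB) = 90.00° ✓; |WB| = 19.90 ✓; |GB| = 67.52 ✓.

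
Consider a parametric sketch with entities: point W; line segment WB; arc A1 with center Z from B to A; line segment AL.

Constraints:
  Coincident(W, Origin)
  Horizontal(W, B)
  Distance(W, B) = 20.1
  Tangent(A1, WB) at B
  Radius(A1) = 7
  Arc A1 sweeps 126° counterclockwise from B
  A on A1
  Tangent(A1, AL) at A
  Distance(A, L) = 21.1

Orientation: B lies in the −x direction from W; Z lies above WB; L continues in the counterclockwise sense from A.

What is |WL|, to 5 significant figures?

38.919

W is at the origin; W and B share the same y with |WB| = 20.1 and B on the −x side, so B = (-20.100, 0.0000). A1 meets WB tangentially, so ZB is at right angles to WB, so Z = B + (0, 7) = (-20.100, 7.0000). On A1, B sits at bearing -90° from Z; a 126° counterclockwise sweep puts A at bearing 36°, so A = Z + 7.0·(cos 36°, sin 36°) = (-14.437, 11.114). A1 meets AL tangentially, so ZA is at right angles to AL, so AL runs along (−sin 36°, cos 36°); with |AL| = 21.1, L = (-26.839, 28.185). Then |WL| = |L − W| = 38.919.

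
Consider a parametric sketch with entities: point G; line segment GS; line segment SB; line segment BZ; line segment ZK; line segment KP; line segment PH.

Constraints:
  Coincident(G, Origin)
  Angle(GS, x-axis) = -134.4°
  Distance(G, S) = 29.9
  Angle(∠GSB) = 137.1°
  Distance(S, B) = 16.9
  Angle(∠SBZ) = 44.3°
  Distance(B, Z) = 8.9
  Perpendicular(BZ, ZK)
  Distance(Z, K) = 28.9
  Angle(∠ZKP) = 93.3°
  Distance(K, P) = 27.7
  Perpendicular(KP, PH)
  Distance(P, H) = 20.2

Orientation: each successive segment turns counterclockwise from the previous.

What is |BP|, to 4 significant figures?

35.80

G is at the origin; GS runs at -134.4° with length 29.9, so S = (-20.92, -21.36). ∠GSB = 137.1° gives SB at -91.50° from the x-axis; with |SB| = 16.9, B = (-21.36, -38.26). ∠SBZ = 44.3° gives BZ at 44.20° from the x-axis; with |BZ| = 8.9, Z = (-14.98, -32.05). BZ ⟂ ZK, so ZK runs at 134.2°; with |ZK| = 28.9, K = (-35.13, -11.33). ∠ZKP = 93.3° gives KP at -139.1° from the x-axis; with |KP| = 27.7, P = (-56.07, -29.47). Then |BP| = |P − B| = 35.80.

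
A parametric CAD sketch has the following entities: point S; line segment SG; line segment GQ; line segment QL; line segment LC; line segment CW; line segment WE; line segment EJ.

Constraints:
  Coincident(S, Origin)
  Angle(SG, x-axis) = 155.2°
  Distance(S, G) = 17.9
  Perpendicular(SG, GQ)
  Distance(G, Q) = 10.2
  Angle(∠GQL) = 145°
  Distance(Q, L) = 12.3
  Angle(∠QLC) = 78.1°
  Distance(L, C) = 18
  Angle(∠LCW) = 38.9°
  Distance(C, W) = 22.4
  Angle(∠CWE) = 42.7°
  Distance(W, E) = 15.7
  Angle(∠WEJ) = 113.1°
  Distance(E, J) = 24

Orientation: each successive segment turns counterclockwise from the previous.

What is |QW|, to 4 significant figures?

2.829

∠QLC = 78.1° gives LC at 22.10° from the x-axis; with |LC| = 18.0, C = (-1.672, -7.085). ∠LCW = 38.9° gives CW at 163.2° from the x-axis; with |CW| = 22.4, W = (-23.12, -0.6104). Then |QW| = |W − Q| = 2.829.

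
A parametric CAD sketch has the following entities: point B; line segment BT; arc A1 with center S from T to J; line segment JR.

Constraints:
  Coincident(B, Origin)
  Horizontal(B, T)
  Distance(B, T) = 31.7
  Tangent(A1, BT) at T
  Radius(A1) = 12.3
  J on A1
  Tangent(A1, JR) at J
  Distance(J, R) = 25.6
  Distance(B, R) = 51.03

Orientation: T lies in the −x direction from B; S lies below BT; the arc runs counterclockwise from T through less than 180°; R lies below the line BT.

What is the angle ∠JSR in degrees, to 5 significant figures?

64.337°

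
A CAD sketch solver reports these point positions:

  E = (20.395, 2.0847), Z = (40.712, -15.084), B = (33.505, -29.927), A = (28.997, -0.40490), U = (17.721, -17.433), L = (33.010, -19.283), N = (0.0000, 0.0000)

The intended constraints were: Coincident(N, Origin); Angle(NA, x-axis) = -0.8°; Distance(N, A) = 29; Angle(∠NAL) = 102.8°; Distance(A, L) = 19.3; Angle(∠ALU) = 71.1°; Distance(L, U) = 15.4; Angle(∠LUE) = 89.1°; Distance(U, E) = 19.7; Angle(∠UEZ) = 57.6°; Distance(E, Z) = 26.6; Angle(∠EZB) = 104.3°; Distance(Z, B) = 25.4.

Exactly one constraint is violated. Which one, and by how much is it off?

Distance(Z, B) = 25.4 — off by 8.90.

N = (0.00, 0.00) ✓; NA at -0.8000° ✓; |NA| = 29.00 ✓; ∠NAL = 102.8° ✓; |AL| = 19.30 ✓; ∠ALU = 71.10° ✓; |LU| = 15.40 ✓; ∠LUE = 89.10° ✓; |UE| = 19.70 ✓; ∠UEZ = 57.60° ✓; |EZ| = 26.60 ✓; ∠EZB = 104.3° ✓; |ZB| = 16.50 ✗.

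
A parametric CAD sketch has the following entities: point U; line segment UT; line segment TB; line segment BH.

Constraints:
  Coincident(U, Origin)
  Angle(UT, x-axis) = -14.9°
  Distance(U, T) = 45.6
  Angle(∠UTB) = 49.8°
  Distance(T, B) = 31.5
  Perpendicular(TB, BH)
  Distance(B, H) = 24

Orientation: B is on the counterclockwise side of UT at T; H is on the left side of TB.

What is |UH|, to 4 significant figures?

11.02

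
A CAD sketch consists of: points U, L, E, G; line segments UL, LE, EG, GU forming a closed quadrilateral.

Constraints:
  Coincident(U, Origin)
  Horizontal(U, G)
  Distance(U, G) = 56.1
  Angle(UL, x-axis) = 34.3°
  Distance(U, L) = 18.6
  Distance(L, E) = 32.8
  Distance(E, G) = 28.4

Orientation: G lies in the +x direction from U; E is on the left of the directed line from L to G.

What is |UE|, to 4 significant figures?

51.33

U is at the origin; U and G share the same y with |UG| = 56.1 and G in +x, so G = (56.1, 0). UL runs at 34.3° with |UL| = 18.6, so L = (15.37, 10.48). E is determined by |LE| = 32.8 and |EG| = 28.4 together: it lies at the intersection of circle(L, 32.8) and circle(G, 28.4). With |LG| = 42.06, the foot of the radical line on LG is 24.23 from L and the perpendicular offset is √(32.8² − 24.23²) = 22.11. Taking the left-of-LG solution: E = (44.34, 25.85).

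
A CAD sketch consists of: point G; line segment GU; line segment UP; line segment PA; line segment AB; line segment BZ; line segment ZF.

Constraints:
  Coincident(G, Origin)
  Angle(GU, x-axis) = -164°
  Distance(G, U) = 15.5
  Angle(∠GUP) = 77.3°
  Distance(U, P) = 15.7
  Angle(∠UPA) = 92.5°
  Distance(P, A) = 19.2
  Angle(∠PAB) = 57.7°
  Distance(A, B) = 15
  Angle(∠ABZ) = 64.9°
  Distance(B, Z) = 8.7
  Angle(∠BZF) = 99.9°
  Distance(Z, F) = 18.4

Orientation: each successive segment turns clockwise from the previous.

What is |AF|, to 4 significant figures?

7.134

G is at the origin; GU runs at -164.0° with length 15.5, so U = (-14.90, -4.272). ∠GUP = 77.3° gives UP at 93.30° from the x-axis; with |UP| = 15.7, P = (-15.80, 11.40). ∠UPA = 92.5° gives PA at 5.800° from the x-axis; with |PA| = 19.2, A = (3.298, 13.34). ∠PAB = 57.7° gives AB at -116.5° from the x-axis; with |AB| = 15.0, B = (-3.395, -0.08215). ∠ABZ = 64.9° gives BZ at 128.4° from the x-axis; with |BZ| = 8.7, Z = (-8.799, 6.736). ∠BZF = 99.9° gives ZF at 48.30° from the x-axis; with |ZF| = 18.4, F = (3.442, 20.47). Then |AF| = |F − A| = 7.134.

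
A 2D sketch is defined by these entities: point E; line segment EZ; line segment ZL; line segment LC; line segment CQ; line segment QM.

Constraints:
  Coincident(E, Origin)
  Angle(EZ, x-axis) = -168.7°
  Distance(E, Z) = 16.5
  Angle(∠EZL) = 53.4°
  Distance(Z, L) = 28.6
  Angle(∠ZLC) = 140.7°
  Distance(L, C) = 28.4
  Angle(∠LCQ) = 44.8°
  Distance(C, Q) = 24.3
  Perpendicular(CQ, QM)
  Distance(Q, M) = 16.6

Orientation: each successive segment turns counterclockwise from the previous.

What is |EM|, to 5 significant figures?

17.697

E is at the origin; EZ runs at -168.7° with length 16.5, so Z = (-16.180, -3.2331). ∠EZL = 53.4° gives ZL at -42.100° from the x-axis; with |ZL| = 28.6, L = (5.0404, -22.407). ∠ZLC = 140.7° gives LC at -2.8000° from the x-axis; with |LC| = 28.4, C = (33.406, -23.795). ∠LCQ = 44.8° gives CQ at 132.40° from the x-axis; with |CQ| = 24.3, Q = (17.021, -5.8502). CQ ⟂ QM, so QM runs at -137.60°; with |QM| = 16.6, M = (4.7626, -17.044). Then |EM| = |M − E| = 17.697.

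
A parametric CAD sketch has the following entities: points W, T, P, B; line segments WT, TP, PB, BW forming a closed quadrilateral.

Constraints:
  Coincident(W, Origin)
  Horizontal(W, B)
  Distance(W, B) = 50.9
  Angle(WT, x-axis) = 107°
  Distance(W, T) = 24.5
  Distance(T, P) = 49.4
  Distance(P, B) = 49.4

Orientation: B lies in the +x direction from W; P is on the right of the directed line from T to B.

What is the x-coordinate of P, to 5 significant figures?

7.5688

W is at the origin; WB is horizontal with |WB| = 50.9 and B in +x, so B = (50.9, 0). WT runs at 107.0° with |WT| = 24.5, so T = (-7.1631, 23.429). P is determined by |TP| = 49.4 and |PB| = 49.4 together: it lies at the intersection of circle(T, 49.4) and circle(B, 49.4). With |TB| = 62.612, the foot of the radical line on TB is 31.306 from T and the perpendicular offset is √(49.4² − 31.306²) = 38.214. Taking the right-of-TB solution: P = (7.5688, -23.723).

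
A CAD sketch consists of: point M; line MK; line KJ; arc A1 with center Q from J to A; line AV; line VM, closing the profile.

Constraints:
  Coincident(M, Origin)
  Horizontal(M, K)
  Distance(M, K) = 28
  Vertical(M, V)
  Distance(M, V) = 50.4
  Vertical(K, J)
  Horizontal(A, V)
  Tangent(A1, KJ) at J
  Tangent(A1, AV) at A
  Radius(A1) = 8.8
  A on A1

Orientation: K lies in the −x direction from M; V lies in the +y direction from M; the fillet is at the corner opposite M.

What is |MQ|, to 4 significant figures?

45.82

M is at the origin; MK is horizontal with |MK| = 28.0 and K on the −x side, so K = (-28.00, 0.000). M and V share the same x with |MV| = 50.4 and V on the +y side, so V = (0.000, 50.40). The virtual corner opposite M is at (-28.00, 50.40). A1 meets KJ tangentially, so QJ is at right angles to KJ and A1 meets AV tangentially, so QA is at right angles to AV, with radius 8.8, so the center Q sits 8.8 in from both sides at Q = (-19.20, 41.60). Then |MQ| = |Q − M| = 45.82.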